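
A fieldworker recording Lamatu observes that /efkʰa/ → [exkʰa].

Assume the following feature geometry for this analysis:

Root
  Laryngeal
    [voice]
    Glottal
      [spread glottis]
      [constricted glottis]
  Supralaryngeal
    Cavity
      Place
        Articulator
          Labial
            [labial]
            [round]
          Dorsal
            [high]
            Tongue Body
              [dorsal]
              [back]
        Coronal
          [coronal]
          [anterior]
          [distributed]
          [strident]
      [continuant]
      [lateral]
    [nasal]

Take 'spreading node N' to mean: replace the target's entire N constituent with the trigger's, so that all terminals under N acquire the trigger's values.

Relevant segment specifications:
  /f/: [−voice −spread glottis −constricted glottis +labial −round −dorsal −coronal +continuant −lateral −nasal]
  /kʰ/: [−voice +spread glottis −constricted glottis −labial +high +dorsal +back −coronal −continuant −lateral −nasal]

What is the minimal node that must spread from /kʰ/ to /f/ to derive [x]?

Articulator

The alternation /f/ → [x] changes [labial], [round], [dorsal], [high], [back] and nothing else.
These terminals are all dominated by Articulator, and no proper subconstituent of Articulator covers them all; Articulator is their lowest common ancestor.
Spreading Articulator from /kʰ/ overwrites each of those terminals with /kʰ/'s values, yielding exactly [x].
Features on which the two segments disagree outside Articulator, such as [continuant], [spread glottis], are unchanged — nothing dominating them spread, and Articulator is the minimal sufficient constituent.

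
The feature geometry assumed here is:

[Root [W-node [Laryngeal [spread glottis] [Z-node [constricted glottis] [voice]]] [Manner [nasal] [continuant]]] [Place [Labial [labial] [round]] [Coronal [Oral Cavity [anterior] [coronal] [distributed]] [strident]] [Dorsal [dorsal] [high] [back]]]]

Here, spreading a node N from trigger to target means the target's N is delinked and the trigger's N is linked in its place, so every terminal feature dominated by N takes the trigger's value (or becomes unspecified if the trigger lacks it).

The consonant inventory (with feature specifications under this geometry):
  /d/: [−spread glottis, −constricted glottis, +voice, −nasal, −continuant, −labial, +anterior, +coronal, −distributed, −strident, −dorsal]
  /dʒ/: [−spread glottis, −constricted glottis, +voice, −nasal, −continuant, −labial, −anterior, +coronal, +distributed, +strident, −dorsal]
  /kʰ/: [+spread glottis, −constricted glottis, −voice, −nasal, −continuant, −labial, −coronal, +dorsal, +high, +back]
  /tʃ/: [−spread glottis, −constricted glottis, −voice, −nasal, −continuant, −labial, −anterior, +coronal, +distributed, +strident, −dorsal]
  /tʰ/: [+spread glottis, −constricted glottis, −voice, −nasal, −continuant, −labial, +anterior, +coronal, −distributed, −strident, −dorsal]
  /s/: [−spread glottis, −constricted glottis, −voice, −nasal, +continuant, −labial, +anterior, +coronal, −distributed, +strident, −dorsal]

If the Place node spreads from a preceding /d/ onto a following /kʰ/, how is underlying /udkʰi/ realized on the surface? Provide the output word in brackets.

Place immediately or transitively dominates [labial], [round], [anterior], [coronal], [distributed], [strident], [dorsal], [high], [back].
Spreading Place from /d/ onto /kʰ/ replaces those values with /d/'s: [−labial], [+anterior], [+coronal], [−distributed], [−strident], [−dorsal]. Features outside Place ([spread glottis], [constricted glottis], [voice], …) stay as in /kʰ/.
The resulting bundle matches /tʰ/ in the inventory; substituting it for /kʰ/ gives [udtʰi].

[udtʰi]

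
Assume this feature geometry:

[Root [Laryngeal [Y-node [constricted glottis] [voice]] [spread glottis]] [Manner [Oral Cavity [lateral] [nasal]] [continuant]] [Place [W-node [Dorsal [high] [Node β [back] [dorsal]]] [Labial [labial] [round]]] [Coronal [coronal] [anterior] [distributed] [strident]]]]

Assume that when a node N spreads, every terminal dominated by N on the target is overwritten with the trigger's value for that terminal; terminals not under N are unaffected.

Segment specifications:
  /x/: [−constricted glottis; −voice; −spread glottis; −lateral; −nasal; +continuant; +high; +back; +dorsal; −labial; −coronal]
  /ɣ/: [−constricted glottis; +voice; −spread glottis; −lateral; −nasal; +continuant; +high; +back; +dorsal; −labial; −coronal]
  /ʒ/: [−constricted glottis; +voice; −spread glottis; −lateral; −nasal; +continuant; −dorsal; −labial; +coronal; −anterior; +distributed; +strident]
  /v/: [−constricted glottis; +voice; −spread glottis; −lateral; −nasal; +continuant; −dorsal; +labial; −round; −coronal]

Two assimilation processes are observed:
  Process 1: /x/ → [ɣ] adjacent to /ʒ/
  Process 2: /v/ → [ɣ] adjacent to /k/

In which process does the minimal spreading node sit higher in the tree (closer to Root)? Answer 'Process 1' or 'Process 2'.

Process 2

Process 1: the feature that changes is [voice]; the minimal node is [voice] (depth 3).
Process 2: the features that change are [labial], [round], [dorsal], [high], [back]; the minimal node is W-node (depth 2).
Depth 2 < depth 3; Process 2 involves the structurally higher constituent W-node.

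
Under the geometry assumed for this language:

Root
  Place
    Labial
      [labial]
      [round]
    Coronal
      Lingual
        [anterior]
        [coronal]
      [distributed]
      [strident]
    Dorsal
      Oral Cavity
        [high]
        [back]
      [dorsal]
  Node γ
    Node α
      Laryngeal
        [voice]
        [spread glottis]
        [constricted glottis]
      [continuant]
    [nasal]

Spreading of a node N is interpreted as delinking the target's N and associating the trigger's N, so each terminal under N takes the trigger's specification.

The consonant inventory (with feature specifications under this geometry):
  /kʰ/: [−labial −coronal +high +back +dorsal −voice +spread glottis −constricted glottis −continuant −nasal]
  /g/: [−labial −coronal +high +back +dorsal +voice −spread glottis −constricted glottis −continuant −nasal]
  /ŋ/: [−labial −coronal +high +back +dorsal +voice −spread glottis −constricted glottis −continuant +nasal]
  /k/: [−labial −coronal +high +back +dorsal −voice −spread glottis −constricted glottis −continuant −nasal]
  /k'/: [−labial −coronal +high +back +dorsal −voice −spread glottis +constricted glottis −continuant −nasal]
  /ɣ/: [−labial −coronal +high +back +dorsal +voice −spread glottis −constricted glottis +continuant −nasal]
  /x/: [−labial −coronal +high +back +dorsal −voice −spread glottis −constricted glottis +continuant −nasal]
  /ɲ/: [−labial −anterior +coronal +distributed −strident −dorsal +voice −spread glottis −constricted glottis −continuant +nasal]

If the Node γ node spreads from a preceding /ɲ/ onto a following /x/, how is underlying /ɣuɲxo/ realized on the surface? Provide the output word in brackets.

[ɣuɲŋo]

Terminals under Node γ in this geometry: [voice], [spread glottis], [constricted glottis], [continuant], [nasal].
Spreading Node γ from /ɲ/ onto /x/ replaces those values with /ɲ/'s: [+voice], [−spread glottis], [−constricted glottis], [−continuant], [+nasal]. Features outside Node γ ([labial], [coronal], [high], …) stay as in /x/.
This feature bundle is that of [ŋ], so /ɣuɲxo/ surfaces as [ɣuɲŋo].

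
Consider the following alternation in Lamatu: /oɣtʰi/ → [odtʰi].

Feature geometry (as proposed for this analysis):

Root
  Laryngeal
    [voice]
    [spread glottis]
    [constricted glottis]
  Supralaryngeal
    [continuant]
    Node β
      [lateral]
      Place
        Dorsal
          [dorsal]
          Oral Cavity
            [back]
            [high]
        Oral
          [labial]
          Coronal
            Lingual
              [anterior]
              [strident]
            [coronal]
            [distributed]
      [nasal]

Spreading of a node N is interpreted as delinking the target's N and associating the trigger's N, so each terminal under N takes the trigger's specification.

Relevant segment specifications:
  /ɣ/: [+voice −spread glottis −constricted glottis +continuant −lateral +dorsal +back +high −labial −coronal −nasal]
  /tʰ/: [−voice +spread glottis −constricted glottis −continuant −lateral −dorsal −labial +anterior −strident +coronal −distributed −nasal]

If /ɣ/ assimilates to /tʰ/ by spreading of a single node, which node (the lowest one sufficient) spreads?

Feature comparison: [continuant], [coronal], [anterior], [distributed], [strident], [dorsal], [high], [back] differ between /ɣ/ and [d]; the remaining terminals match.
These terminals are all dominated by Supralaryngeal, and no proper subconstituent of Supralaryngeal covers them all; Supralaryngeal is their lowest common ancestor.
Delinking /ɣ/'s Supralaryngeal and associating /tʰ/'s Supralaryngeal gives precisely the feature bundle of [d].
Had Root spread, [voice], [spread glottis] would have taken /tʰ/'s values; they stay as in /ɣ/, confirming the spreading constituent is exactly Supralaryngeal.

Supralaryngeal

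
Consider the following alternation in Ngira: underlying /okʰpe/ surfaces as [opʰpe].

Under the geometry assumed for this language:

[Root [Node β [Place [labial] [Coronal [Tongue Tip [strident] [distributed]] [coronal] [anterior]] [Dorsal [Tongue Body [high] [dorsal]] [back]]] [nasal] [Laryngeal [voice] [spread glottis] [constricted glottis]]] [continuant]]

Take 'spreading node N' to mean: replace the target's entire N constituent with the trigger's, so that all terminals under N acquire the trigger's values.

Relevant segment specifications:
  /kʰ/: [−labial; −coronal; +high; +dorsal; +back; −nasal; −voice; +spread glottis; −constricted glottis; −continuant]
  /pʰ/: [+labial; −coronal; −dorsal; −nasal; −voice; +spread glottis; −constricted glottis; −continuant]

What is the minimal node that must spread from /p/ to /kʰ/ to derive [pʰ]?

Place

Comparing /kʰ/ with its surface form [pʰ], the features that change are [labial], [dorsal], [high], [back].
Tracing each changed feature up the tree, the paths first meet at Place; any lower node misses at least one of them.
Spreading Place from /p/ overwrites each of those terminals with /p/'s values, yielding exactly [pʰ].
Had Node β or a higher node spread, [spread glottis] would have taken /p/'s value; it stays as in /kʰ/, confirming the spreading constituent is exactly Place.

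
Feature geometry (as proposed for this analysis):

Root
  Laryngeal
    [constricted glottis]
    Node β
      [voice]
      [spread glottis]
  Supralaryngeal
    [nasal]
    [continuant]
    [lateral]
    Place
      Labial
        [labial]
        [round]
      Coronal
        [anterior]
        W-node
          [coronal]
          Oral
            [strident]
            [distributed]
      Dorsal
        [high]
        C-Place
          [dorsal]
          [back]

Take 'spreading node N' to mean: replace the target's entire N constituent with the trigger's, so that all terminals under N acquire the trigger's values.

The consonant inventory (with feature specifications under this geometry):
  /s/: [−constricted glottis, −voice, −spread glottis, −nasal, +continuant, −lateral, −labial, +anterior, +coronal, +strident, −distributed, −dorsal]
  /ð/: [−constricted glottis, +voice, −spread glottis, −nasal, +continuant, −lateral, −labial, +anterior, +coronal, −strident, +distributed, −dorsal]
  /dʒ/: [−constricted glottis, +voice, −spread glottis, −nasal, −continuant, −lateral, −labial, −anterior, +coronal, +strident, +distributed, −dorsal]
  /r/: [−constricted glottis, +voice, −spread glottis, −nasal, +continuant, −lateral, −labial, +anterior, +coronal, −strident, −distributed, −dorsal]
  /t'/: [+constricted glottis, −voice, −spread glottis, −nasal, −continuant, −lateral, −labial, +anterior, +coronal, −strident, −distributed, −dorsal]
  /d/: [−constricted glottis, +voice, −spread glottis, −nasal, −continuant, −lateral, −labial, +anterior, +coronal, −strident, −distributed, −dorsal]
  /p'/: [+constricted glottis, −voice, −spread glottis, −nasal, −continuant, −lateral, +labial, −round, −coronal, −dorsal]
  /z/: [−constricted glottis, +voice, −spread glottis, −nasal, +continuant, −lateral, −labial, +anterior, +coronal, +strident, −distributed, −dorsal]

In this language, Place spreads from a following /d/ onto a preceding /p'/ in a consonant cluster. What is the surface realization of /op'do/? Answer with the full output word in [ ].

[ot'do]

The Place node dominates the terminals [labial], [round], [anterior], [coronal], [strident], [distributed], [high], [dorsal], [back].
After delinking /p'/'s Place and linking /d/'s, the affected terminals become [−labial], [+anterior], [+coronal], [−strident], [−distributed], [−dorsal]; [constricted glottis], [voice], [spread glottis], … (outside Place) are retained from /p'/.
Among the inventory, only /t'/ has exactly this specification, giving the surface form [ot'do].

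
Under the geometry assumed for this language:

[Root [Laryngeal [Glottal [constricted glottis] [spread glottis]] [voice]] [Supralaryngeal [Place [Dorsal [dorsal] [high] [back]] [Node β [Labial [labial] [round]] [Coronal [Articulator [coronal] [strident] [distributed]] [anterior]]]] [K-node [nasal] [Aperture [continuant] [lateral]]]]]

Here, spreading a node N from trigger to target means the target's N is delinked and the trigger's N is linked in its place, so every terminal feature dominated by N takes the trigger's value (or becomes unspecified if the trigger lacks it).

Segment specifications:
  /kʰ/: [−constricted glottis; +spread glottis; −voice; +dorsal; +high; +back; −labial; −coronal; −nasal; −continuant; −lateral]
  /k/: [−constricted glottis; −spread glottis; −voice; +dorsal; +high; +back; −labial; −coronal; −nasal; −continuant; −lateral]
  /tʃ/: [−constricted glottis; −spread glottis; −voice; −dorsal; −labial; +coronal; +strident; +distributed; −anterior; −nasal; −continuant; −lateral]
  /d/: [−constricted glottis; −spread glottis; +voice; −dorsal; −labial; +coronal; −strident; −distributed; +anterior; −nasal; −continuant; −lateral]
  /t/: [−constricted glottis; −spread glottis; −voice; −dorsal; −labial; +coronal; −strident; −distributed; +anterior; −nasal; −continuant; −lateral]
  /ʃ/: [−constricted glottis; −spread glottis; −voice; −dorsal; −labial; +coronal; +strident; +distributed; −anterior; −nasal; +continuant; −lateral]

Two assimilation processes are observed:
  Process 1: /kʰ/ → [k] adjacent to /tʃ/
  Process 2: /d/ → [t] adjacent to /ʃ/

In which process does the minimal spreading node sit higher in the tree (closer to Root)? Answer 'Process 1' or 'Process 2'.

Process 2

In Process 1, [spread glottis] changes, so the minimal spreading node is [spread glottis] at depth 3.
Process 2: the feature that changes is [voice]; the minimal node is [voice] (depth 2).
[voice] (depth 2) sits above [spread glottis] (depth 3), making Process 2 the one with the higher spreading node.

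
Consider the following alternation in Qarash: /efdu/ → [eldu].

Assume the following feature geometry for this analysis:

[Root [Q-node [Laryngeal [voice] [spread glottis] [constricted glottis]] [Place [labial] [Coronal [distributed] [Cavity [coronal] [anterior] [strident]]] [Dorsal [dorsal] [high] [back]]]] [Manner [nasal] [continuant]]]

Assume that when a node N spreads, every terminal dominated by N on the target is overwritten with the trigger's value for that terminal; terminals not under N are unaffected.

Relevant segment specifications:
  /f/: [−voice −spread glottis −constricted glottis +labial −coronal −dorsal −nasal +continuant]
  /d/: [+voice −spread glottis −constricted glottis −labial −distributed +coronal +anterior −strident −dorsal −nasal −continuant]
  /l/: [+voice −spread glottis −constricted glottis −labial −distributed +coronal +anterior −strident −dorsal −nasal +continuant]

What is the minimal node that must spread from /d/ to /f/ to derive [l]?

Q-node

Feature comparison: [voice], [labial], [coronal], [anterior], [distributed], [strident] differ between /f/ and [l]; the remaining terminals match.
In this geometry the lowest node dominating all of them is Q-node: every daughter of Q-node dominates only a proper subset, so no lower node suffices.
If Q-node spreads, every terminal under it takes /d/'s value, producing [l] as observed.
[continuant] — on which /d/ differs from /f/ — is unchanged, so Root cannot have spread; the constituent is no larger than Q-node.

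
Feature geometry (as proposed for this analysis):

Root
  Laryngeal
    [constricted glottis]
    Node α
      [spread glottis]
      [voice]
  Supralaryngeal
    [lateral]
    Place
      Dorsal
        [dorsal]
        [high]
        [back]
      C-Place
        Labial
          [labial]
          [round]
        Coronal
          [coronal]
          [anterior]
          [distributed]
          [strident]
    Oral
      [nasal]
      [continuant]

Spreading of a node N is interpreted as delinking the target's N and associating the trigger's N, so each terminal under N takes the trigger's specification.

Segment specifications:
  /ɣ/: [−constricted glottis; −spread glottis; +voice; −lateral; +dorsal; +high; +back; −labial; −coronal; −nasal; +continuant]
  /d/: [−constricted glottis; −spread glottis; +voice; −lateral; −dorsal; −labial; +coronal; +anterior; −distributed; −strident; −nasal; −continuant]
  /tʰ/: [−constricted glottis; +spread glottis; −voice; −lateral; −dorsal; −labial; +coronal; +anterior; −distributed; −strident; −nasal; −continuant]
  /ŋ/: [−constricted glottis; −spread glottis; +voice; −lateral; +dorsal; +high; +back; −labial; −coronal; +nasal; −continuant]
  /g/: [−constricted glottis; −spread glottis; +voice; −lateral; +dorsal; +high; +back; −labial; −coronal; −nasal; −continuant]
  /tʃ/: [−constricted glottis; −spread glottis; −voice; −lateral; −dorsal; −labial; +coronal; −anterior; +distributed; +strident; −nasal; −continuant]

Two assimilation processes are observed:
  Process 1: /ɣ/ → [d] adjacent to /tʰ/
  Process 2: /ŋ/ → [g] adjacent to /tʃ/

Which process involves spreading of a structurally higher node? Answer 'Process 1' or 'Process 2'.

Process 1: the features that change are [continuant], [coronal], [anterior], [distributed], [strident], [dorsal], [high], [back]; the minimal node is Supralaryngeal (depth 1).
In Process 2, [nasal] changes, so the minimal spreading node is [nasal] at depth 3.
Depth 1 < depth 3; Process 1 involves the structurally higher constituent Supralaryngeal.

Process 1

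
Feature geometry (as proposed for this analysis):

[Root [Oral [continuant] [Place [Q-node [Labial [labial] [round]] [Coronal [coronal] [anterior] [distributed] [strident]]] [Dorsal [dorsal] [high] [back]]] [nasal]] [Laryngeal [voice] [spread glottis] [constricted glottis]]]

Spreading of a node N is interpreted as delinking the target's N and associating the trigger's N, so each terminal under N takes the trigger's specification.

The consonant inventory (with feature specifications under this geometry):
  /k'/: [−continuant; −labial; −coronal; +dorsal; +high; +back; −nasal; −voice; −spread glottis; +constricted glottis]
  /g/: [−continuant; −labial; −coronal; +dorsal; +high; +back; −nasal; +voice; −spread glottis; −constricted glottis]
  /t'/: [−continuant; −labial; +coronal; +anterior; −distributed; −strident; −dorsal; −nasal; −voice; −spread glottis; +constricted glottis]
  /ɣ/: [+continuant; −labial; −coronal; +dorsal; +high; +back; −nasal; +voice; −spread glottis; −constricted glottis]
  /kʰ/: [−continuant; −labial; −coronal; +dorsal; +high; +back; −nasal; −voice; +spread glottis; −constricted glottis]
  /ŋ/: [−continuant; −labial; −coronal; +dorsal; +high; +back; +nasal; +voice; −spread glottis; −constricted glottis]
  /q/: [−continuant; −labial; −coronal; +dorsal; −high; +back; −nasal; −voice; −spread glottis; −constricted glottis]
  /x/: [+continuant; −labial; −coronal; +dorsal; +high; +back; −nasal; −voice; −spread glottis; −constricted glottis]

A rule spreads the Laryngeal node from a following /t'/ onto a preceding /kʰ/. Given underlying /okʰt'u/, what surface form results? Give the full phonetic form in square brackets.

Laryngeal immediately or transitively dominates [voice], [spread glottis], [constricted glottis].
After delinking /kʰ/'s Laryngeal and linking /t'/'s, the affected terminals become [−voice], [−spread glottis], [+constricted glottis]; [continuant], [labial], [coronal], … (outside Laryngeal) are retained from /kʰ/.
The resulting bundle matches /k'/ in the inventory; substituting it for /kʰ/ gives [ok't'u].

[ok't'u]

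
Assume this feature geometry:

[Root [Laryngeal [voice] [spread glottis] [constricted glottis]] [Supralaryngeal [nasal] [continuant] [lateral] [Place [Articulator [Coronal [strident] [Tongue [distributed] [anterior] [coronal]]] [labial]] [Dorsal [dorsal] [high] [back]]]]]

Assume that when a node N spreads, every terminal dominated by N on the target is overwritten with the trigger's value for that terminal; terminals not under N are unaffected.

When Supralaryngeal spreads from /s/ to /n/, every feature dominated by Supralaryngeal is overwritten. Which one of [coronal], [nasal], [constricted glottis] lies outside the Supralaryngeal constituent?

Supralaryngeal dominates exactly [nasal], [continuant], [lateral], [strident], [distributed], [anterior], [coronal], [labial], [dorsal], [high], [back].
Spreading Supralaryngeal replaces [coronal], [nasal] with the trigger's values, since each sits inside the Supralaryngeal constituent.
[constricted glottis] attaches under Laryngeal, not under Supralaryngeal, so /n/ retains its own value for [constricted glottis].

[constricted glottis]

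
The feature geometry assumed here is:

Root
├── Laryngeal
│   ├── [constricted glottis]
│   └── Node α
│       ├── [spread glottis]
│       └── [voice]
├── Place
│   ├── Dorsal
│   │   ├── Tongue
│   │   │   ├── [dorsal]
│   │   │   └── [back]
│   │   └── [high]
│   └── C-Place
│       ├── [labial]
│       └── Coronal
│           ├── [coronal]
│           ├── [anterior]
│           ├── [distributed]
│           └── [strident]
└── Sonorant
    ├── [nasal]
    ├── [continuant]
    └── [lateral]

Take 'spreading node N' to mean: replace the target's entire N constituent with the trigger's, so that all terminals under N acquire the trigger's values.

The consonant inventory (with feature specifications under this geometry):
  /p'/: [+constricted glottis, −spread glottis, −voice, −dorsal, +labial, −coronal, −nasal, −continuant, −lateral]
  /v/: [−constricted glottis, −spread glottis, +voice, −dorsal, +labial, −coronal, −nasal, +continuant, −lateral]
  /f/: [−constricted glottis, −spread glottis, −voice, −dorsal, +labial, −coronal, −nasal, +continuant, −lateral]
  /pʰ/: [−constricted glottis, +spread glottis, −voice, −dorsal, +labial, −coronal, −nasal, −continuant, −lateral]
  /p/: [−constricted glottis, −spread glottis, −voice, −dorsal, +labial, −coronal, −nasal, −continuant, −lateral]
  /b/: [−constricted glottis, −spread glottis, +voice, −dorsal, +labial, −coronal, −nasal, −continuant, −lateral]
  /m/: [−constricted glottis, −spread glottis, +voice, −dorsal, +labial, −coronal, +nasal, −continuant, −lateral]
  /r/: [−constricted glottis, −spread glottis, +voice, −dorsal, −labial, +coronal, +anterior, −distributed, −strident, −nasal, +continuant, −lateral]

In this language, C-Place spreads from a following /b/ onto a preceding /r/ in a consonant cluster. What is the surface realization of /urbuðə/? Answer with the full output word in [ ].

[uvbuðə]

The C-Place node dominates the terminals [labial], [coronal], [anterior], [distributed], [strident].
The target acquires /b/'s values for everything under C-Place — [+labial], [−coronal] — while keeping its own [constricted glottis], [spread glottis], [voice], ….
This feature bundle is that of [v], so /urbuðə/ surfaces as [uvbuðə].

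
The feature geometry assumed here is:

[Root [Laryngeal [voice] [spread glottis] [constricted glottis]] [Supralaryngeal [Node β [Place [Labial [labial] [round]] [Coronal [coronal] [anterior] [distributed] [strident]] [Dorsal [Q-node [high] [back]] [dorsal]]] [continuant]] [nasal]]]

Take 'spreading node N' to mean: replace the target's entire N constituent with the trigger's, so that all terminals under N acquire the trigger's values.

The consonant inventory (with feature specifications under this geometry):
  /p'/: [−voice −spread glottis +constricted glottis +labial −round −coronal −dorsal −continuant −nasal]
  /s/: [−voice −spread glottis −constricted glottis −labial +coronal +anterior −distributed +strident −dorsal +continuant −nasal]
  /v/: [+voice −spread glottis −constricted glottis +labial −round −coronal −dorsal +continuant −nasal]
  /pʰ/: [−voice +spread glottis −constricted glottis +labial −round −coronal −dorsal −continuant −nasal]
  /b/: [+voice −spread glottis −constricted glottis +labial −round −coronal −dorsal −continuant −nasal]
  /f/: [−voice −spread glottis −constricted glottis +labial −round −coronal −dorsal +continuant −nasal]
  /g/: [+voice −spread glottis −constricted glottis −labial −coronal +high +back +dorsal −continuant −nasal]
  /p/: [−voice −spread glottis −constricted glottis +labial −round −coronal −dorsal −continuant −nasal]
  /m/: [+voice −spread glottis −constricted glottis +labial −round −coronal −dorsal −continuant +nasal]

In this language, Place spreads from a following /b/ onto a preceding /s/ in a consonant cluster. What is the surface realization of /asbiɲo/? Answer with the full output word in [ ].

Place immediately or transitively dominates [labial], [round], [coronal], [anterior], [distributed], [strident], [high], [back], [dorsal].
The target acquires /b/'s values for everything under Place — [+labial], [−round], [−coronal], [−dorsal] — while keeping its own [voice], [spread glottis], [constricted glottis], ….
The resulting bundle matches /f/ in the inventory; substituting it for /s/ gives [afbiɲo].

[afbiɲo]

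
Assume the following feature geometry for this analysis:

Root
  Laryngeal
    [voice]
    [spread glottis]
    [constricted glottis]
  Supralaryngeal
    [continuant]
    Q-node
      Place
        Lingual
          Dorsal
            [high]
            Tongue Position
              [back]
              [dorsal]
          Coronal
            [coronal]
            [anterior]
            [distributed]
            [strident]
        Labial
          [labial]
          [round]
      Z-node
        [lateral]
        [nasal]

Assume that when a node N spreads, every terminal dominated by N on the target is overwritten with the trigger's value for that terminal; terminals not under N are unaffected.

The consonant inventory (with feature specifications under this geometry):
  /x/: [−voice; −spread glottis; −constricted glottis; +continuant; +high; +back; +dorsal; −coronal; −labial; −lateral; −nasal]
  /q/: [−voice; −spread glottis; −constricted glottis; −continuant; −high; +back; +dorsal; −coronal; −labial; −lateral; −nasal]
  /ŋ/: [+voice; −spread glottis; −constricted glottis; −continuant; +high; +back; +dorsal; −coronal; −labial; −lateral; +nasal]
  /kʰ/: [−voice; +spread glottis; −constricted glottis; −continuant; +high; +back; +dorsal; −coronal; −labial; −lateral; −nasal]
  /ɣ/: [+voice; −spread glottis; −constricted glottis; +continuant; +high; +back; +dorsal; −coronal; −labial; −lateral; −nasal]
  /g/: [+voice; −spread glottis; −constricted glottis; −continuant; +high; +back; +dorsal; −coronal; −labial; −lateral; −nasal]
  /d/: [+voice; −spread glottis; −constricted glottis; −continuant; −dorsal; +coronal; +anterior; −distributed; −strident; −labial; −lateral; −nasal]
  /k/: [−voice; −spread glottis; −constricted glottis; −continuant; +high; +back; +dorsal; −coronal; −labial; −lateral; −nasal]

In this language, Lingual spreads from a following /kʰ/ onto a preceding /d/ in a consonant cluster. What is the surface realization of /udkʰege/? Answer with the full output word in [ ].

Terminals under Lingual in this geometry: [high], [back], [dorsal], [coronal], [anterior], [distributed], [strident].
After delinking /d/'s Lingual and linking /kʰ/'s, the affected terminals become [+high], [+back], [+dorsal], [−coronal]; [voice], [spread glottis], [constricted glottis], … (outside Lingual) are retained from /d/.
This feature bundle is that of [g], so /udkʰege/ surfaces as [ugkʰege].

[ugkʰege]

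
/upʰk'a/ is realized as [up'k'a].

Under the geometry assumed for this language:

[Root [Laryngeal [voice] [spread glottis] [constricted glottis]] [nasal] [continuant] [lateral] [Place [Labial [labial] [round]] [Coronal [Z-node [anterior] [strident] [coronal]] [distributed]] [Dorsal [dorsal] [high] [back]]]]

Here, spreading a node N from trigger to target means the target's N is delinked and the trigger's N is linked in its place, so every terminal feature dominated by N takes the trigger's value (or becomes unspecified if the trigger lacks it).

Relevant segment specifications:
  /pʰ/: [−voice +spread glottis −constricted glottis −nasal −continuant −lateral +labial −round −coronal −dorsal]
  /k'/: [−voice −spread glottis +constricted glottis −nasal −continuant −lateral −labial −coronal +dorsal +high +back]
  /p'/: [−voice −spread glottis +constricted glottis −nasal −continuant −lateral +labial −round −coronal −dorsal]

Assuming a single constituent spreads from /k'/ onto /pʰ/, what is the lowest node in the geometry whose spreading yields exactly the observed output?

Laryngeal

Comparing /pʰ/ with its surface form [p'], the features that change are [spread glottis], [constricted glottis].
In this geometry the lowest node dominating all of them is Laryngeal: every daughter of Laryngeal dominates only a proper subset, so no lower node suffices.
If Laryngeal spreads, every terminal under it takes /k'/'s value, producing [p'] as observed.
Had Root spread, [dorsal], [labial] would have taken /k'/'s values; they stay as in /pʰ/, confirming the spreading constituent is exactly Laryngeal.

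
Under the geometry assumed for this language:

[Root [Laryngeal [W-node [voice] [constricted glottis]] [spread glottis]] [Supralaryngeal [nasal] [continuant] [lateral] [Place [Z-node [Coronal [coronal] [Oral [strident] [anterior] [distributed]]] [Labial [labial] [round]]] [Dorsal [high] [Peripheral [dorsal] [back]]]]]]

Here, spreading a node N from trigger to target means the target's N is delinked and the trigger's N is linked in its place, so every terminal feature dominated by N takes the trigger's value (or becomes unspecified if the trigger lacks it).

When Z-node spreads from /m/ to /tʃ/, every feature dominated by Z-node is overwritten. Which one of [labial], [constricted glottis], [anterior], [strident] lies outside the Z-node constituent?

Under this geometry, Z-node contains [coronal], [strident], [anterior], [distributed], [labial], [round].
[labial], [anterior], [strident] all lie under Z-node, so they are overwritten when Z-node spreads.
[constricted glottis] is not within the Z-node subtree (it hangs from W-node), so /tʃ/'s [constricted glottis] value survives.

[constricted glottis]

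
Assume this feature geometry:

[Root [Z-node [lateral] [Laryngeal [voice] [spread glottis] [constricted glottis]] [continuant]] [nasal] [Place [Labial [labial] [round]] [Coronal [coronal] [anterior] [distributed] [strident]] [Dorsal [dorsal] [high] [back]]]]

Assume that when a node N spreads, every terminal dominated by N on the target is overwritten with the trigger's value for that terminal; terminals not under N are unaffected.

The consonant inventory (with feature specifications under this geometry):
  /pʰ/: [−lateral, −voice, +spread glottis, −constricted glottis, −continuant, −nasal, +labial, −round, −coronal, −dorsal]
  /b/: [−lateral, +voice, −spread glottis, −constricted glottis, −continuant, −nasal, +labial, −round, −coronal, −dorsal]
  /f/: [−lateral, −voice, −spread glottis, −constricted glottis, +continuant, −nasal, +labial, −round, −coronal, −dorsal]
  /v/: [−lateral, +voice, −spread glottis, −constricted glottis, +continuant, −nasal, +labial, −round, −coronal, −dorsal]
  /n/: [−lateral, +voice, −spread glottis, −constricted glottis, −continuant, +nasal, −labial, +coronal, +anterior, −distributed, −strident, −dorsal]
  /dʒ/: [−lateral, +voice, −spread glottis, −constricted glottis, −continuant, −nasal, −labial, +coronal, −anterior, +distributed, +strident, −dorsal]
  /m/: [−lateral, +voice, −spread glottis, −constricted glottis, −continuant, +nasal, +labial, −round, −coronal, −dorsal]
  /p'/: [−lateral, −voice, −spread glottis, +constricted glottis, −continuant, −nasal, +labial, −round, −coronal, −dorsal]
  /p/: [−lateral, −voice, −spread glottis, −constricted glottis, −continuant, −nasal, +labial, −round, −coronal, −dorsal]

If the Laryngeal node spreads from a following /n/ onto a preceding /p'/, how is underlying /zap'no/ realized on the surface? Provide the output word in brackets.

Terminals under Laryngeal in this geometry: [voice], [spread glottis], [constricted glottis].
Spreading Laryngeal from /n/ onto /p'/ replaces those values with /n/'s: [+voice], [−spread glottis], [−constricted glottis]. Features outside Laryngeal ([lateral], [continuant], [nasal], …) stay as in /p'/.
The resulting bundle matches /b/ in the inventory; substituting it for /p'/ gives [zabno].

[zabno]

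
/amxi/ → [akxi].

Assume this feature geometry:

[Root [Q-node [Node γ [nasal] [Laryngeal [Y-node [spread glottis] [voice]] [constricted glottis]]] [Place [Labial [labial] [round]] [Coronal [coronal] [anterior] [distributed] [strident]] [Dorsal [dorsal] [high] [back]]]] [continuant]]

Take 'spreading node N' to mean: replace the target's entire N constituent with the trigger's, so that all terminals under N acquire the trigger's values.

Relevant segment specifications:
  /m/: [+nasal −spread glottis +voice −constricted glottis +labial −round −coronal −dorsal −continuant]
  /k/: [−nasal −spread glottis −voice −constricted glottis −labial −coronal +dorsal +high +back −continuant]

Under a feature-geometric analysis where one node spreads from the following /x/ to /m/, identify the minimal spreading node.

The alternation /m/ → [k] changes [voice], [nasal], [labial], [round], [dorsal], [high], [back] and nothing else.
These terminals are all dominated by Q-node, and no proper subconstituent of Q-node covers them all; Q-node is their lowest common ancestor.
If Q-node spreads, every terminal under it takes /x/'s value, producing [k] as observed.
Had Root spread, [continuant] would have taken /x/'s value; it stays as in /m/, confirming the spreading constituent is exactly Q-node.

Q-node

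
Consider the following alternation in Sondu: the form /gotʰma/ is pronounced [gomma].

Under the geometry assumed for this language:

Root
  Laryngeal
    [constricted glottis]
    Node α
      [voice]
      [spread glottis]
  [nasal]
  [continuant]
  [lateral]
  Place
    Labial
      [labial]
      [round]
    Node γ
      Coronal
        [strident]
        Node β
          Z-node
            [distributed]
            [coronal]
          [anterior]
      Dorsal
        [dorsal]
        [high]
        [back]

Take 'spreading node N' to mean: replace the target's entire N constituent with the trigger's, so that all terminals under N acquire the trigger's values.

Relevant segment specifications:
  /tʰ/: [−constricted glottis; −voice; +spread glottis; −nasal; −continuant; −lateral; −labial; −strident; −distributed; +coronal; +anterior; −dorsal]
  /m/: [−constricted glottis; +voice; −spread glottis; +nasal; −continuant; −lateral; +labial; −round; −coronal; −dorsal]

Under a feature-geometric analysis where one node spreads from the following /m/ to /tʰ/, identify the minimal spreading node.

Comparing /tʰ/ with its surface form [m], the features that change are [voice], [spread glottis], [nasal], [labial], [round], [coronal], [anterior], [distributed], [strident].
The smallest constituent containing every changed terminal is Root — each of its daughters lacks at least one of the affected features.
If Root spreads, every terminal under it takes /m/'s value, producing [m] as observed.

Root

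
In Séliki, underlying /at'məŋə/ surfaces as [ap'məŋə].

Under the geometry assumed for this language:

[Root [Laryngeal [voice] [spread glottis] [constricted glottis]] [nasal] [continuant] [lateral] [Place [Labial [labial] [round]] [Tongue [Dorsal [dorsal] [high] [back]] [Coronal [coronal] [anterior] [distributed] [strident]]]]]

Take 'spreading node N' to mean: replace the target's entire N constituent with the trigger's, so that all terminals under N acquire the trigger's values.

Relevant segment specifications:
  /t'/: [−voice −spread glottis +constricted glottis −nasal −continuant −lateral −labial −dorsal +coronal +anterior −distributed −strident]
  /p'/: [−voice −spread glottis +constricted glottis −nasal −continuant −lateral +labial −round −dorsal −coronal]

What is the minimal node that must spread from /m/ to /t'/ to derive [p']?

The alternation /t'/ → [p'] changes [labial], [round], [coronal], [anterior], [distributed], [strident] and nothing else.
These terminals are all dominated by Place, and no proper subconstituent of Place covers them all; Place is their lowest common ancestor.
If Place spreads, every terminal under it takes /m/'s value, producing [p'] as observed.
Since [constricted glottis], [nasal] are preserved even though /m/ disagrees there, no node above Place spread.

Place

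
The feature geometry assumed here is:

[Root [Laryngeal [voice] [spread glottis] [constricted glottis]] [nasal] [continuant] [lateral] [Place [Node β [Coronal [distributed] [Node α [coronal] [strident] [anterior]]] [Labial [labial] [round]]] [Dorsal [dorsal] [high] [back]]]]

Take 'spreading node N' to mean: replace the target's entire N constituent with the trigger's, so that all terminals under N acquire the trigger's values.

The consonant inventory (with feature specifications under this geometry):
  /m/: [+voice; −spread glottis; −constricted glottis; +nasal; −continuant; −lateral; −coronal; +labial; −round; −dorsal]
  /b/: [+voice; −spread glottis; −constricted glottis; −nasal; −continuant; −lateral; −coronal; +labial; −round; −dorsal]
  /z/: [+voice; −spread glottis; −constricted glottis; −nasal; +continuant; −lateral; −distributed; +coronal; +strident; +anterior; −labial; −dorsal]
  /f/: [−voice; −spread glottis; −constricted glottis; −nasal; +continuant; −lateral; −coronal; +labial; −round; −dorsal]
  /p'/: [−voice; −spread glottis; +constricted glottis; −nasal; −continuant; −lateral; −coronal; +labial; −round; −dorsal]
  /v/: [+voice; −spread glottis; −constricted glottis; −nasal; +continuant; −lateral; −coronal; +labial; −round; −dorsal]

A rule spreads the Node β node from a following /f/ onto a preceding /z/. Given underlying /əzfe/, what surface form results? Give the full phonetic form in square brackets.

[əvfe]

Node β immediately or transitively dominates [distributed], [coronal], [strident], [anterior], [labial], [round].
After delinking /z/'s Node β and linking /f/'s, the affected terminals become [−coronal], [+labial], [−round]; [voice], [spread glottis], [constricted glottis], … (outside Node β) are retained from /z/.
This feature bundle is that of [v], so /əzfe/ surfaces as [əvfe].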